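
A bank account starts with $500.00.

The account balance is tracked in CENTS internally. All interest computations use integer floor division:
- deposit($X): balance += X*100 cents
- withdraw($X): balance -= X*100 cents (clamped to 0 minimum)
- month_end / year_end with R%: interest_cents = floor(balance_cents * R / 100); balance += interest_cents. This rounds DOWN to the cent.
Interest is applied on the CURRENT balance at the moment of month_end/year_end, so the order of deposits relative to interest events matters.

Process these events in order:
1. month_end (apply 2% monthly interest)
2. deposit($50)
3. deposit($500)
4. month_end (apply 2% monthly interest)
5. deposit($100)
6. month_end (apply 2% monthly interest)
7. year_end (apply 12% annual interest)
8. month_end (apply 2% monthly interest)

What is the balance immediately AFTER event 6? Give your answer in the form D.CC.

After 1 (month_end (apply 2% monthly interest)): balance=$510.00 total_interest=$10.00
After 2 (deposit($50)): balance=$560.00 total_interest=$10.00
After 3 (deposit($500)): balance=$1060.00 total_interest=$10.00
After 4 (month_end (apply 2% monthly interest)): balance=$1081.20 total_interest=$31.20
After 5 (deposit($100)): balance=$1181.20 total_interest=$31.20
After 6 (month_end (apply 2% monthly interest)): balance=$1204.82 total_interest=$54.82

Answer: 1204.82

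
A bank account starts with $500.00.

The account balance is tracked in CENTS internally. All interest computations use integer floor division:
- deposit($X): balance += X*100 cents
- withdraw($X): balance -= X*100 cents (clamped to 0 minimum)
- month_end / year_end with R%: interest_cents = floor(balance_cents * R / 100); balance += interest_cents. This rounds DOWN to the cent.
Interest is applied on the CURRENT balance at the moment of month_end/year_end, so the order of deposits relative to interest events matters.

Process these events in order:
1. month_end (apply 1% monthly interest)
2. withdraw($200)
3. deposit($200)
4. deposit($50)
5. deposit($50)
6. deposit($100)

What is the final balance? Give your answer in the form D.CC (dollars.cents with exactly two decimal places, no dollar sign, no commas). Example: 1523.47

After 1 (month_end (apply 1% monthly interest)): balance=$505.00 total_interest=$5.00
After 2 (withdraw($200)): balance=$305.00 total_interest=$5.00
After 3 (deposit($200)): balance=$505.00 total_interest=$5.00
After 4 (deposit($50)): balance=$555.00 total_interest=$5.00
After 5 (deposit($50)): balance=$605.00 total_interest=$5.00
After 6 (deposit($100)): balance=$705.00 total_interest=$5.00

Answer: 705.00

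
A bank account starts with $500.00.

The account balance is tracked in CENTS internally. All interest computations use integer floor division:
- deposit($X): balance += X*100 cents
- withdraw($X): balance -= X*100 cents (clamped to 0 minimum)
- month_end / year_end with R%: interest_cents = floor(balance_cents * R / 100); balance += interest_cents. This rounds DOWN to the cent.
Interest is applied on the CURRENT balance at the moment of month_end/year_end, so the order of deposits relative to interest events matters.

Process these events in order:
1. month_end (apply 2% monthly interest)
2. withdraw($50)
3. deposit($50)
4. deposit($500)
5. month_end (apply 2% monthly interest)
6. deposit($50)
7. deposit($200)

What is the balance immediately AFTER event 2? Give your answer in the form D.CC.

After 1 (month_end (apply 2% monthly interest)): balance=$510.00 total_interest=$10.00
After 2 (withdraw($50)): balance=$460.00 total_interest=$10.00

Answer: 460.00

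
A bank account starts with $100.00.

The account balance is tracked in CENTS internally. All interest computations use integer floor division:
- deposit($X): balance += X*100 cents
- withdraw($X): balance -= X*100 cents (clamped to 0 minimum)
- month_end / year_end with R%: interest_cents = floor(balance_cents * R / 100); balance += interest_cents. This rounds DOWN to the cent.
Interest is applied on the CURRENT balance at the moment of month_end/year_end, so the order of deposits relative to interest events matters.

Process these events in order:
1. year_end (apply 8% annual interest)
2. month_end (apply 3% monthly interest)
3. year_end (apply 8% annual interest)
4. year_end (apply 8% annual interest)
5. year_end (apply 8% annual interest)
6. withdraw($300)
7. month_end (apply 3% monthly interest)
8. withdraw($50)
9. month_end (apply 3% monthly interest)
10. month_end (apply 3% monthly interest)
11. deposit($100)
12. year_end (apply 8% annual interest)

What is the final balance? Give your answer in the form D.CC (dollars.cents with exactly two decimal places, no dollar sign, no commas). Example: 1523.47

After 1 (year_end (apply 8% annual interest)): balance=$108.00 total_interest=$8.00
After 2 (month_end (apply 3% monthly interest)): balance=$111.24 total_interest=$11.24
After 3 (year_end (apply 8% annual interest)): balance=$120.13 total_interest=$20.13
After 4 (year_end (apply 8% annual interest)): balance=$129.74 total_interest=$29.74
After 5 (year_end (apply 8% annual interest)): balance=$140.11 total_interest=$40.11
After 6 (withdraw($300)): balance=$0.00 total_interest=$40.11
After 7 (month_end (apply 3% monthly interest)): balance=$0.00 total_interest=$40.11
After 8 (withdraw($50)): balance=$0.00 total_interest=$40.11
After 9 (month_end (apply 3% monthly interest)): balance=$0.00 total_interest=$40.11
After 10 (month_end (apply 3% monthly interest)): balance=$0.00 total_interest=$40.11
After 11 (deposit($100)): balance=$100.00 total_interest=$40.11
After 12 (year_end (apply 8% annual interest)): balance=$108.00 total_interest=$48.11

Answer: 108.00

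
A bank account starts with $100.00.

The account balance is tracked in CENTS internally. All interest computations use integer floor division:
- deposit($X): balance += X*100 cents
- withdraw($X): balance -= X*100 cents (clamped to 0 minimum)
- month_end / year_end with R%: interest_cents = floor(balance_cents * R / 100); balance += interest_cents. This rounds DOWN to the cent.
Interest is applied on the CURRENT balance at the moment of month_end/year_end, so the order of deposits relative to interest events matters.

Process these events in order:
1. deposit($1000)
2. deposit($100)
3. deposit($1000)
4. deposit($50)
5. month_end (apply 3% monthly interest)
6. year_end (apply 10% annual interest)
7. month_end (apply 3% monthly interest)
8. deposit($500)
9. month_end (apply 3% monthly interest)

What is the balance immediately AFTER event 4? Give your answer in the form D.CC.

After 1 (deposit($1000)): balance=$1100.00 total_interest=$0.00
After 2 (deposit($100)): balance=$1200.00 total_interest=$0.00
After 3 (deposit($1000)): balance=$2200.00 total_interest=$0.00
After 4 (deposit($50)): balance=$2250.00 total_interest=$0.00

Answer: 2250.00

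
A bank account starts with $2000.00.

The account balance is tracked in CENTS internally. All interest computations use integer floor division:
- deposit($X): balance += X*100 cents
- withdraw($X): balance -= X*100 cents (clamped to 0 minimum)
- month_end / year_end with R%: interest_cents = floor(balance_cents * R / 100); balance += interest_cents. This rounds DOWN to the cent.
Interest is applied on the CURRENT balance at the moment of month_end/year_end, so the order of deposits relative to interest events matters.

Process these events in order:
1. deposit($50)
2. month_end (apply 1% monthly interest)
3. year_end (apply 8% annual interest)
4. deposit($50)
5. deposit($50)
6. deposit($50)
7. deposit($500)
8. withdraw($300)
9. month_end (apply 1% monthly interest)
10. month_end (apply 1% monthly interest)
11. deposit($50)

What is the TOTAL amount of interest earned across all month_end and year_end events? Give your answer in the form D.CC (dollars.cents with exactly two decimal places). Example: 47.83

After 1 (deposit($50)): balance=$2050.00 total_interest=$0.00
After 2 (month_end (apply 1% monthly interest)): balance=$2070.50 total_interest=$20.50
After 3 (year_end (apply 8% annual interest)): balance=$2236.14 total_interest=$186.14
After 4 (deposit($50)): balance=$2286.14 total_interest=$186.14
After 5 (deposit($50)): balance=$2336.14 total_interest=$186.14
After 6 (deposit($50)): balance=$2386.14 total_interest=$186.14
After 7 (deposit($500)): balance=$2886.14 total_interest=$186.14
After 8 (withdraw($300)): balance=$2586.14 total_interest=$186.14
After 9 (month_end (apply 1% monthly interest)): balance=$2612.00 total_interest=$212.00
After 10 (month_end (apply 1% monthly interest)): balance=$2638.12 total_interest=$238.12
After 11 (deposit($50)): balance=$2688.12 total_interest=$238.12

Answer: 238.12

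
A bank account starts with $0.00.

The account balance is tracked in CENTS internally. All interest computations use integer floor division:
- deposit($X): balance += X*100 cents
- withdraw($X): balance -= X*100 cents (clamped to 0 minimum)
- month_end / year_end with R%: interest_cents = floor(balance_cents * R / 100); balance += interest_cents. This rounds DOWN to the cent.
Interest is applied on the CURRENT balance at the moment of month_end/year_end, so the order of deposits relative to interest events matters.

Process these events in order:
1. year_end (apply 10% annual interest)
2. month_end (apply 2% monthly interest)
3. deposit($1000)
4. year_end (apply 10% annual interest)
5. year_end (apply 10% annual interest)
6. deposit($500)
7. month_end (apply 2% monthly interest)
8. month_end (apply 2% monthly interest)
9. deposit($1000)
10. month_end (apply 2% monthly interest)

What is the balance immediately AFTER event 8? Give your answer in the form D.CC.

After 1 (year_end (apply 10% annual interest)): balance=$0.00 total_interest=$0.00
After 2 (month_end (apply 2% monthly interest)): balance=$0.00 total_interest=$0.00
After 3 (deposit($1000)): balance=$1000.00 total_interest=$0.00
After 4 (year_end (apply 10% annual interest)): balance=$1100.00 total_interest=$100.00
After 5 (year_end (apply 10% annual interest)): balance=$1210.00 total_interest=$210.00
After 6 (deposit($500)): balance=$1710.00 total_interest=$210.00
After 7 (month_end (apply 2% monthly interest)): balance=$1744.20 total_interest=$244.20
After 8 (month_end (apply 2% monthly interest)): balance=$1779.08 total_interest=$279.08

Answer: 1779.08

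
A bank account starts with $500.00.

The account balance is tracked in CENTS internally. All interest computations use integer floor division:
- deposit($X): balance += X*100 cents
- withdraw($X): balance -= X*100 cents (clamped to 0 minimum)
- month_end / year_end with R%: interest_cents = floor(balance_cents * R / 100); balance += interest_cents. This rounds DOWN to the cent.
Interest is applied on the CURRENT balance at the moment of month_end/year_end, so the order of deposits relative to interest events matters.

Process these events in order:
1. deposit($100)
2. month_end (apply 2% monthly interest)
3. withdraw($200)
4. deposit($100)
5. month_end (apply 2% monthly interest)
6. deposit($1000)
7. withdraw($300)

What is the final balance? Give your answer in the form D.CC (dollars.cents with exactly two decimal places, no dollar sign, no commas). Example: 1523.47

After 1 (deposit($100)): balance=$600.00 total_interest=$0.00
After 2 (month_end (apply 2% monthly interest)): balance=$612.00 total_interest=$12.00
After 3 (withdraw($200)): balance=$412.00 total_interest=$12.00
After 4 (deposit($100)): balance=$512.00 total_interest=$12.00
After 5 (month_end (apply 2% monthly interest)): balance=$522.24 total_interest=$22.24
After 6 (deposit($1000)): balance=$1522.24 total_interest=$22.24
After 7 (withdraw($300)): balance=$1222.24 total_interest=$22.24

Answer: 1222.24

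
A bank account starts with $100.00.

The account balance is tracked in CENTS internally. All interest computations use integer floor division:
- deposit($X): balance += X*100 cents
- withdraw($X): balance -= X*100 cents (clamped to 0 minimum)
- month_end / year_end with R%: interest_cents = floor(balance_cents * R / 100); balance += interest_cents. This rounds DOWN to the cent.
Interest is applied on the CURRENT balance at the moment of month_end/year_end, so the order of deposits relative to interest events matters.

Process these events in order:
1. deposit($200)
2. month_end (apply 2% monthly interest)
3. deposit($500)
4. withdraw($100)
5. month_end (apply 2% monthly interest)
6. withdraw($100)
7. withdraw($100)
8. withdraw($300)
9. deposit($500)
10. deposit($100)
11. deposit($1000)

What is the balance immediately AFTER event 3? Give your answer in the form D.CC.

Answer: 806.00

Derivation:
After 1 (deposit($200)): balance=$300.00 total_interest=$0.00
After 2 (month_end (apply 2% monthly interest)): balance=$306.00 total_interest=$6.00
After 3 (deposit($500)): balance=$806.00 total_interest=$6.00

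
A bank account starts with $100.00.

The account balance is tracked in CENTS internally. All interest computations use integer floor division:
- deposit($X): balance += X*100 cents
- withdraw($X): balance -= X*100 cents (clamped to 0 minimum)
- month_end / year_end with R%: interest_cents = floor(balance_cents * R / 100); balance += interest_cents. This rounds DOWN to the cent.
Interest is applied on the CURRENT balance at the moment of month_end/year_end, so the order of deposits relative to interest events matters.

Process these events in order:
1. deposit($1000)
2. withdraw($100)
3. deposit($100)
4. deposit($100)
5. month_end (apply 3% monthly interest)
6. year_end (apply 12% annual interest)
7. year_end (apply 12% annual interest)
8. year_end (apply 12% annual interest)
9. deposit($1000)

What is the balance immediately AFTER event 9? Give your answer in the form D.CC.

Answer: 2736.48

Derivation:
After 1 (deposit($1000)): balance=$1100.00 total_interest=$0.00
After 2 (withdraw($100)): balance=$1000.00 total_interest=$0.00
After 3 (deposit($100)): balance=$1100.00 total_interest=$0.00
After 4 (deposit($100)): balance=$1200.00 total_interest=$0.00
After 5 (month_end (apply 3% monthly interest)): balance=$1236.00 total_interest=$36.00
After 6 (year_end (apply 12% annual interest)): balance=$1384.32 total_interest=$184.32
After 7 (year_end (apply 12% annual interest)): balance=$1550.43 total_interest=$350.43
After 8 (year_end (apply 12% annual interest)): balance=$1736.48 total_interest=$536.48
After 9 (deposit($1000)): balance=$2736.48 total_interest=$536.48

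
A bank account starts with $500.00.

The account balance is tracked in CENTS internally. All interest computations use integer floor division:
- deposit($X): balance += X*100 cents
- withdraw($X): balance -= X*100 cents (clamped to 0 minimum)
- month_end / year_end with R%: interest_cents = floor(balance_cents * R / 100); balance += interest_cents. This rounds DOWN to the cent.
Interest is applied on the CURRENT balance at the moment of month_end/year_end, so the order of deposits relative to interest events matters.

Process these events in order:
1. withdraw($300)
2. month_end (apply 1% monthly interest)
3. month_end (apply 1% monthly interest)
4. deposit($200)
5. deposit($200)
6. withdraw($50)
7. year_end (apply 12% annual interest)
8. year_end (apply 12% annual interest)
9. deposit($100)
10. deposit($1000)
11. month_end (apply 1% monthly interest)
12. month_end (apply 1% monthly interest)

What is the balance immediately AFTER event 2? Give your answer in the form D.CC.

After 1 (withdraw($300)): balance=$200.00 total_interest=$0.00
After 2 (month_end (apply 1% monthly interest)): balance=$202.00 total_interest=$2.00

Answer: 202.00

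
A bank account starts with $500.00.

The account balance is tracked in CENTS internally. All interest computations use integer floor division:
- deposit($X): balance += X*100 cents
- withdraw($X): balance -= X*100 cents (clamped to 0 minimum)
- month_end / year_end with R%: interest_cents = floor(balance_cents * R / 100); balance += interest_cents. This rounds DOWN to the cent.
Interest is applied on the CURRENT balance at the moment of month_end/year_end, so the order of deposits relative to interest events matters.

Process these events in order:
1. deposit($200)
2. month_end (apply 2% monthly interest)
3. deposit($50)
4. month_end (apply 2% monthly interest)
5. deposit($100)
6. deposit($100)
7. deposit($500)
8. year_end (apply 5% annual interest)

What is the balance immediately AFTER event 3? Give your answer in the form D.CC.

After 1 (deposit($200)): balance=$700.00 total_interest=$0.00
After 2 (month_end (apply 2% monthly interest)): balance=$714.00 total_interest=$14.00
After 3 (deposit($50)): balance=$764.00 total_interest=$14.00

Answer: 764.00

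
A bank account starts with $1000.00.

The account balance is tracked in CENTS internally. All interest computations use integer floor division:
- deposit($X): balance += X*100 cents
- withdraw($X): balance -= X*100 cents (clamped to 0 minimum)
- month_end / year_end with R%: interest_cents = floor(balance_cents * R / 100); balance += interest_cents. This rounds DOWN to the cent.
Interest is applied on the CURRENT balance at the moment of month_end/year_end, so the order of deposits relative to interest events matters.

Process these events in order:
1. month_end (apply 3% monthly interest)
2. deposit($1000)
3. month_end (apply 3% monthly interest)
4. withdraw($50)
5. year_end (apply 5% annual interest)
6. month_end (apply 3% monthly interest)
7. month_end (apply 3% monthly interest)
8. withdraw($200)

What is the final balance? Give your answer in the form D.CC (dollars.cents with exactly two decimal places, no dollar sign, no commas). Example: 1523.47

After 1 (month_end (apply 3% monthly interest)): balance=$1030.00 total_interest=$30.00
After 2 (deposit($1000)): balance=$2030.00 total_interest=$30.00
After 3 (month_end (apply 3% monthly interest)): balance=$2090.90 total_interest=$90.90
After 4 (withdraw($50)): balance=$2040.90 total_interest=$90.90
After 5 (year_end (apply 5% annual interest)): balance=$2142.94 total_interest=$192.94
After 6 (month_end (apply 3% monthly interest)): balance=$2207.22 total_interest=$257.22
After 7 (month_end (apply 3% monthly interest)): balance=$2273.43 total_interest=$323.43
After 8 (withdraw($200)): balance=$2073.43 total_interest=$323.43

Answer: 2073.43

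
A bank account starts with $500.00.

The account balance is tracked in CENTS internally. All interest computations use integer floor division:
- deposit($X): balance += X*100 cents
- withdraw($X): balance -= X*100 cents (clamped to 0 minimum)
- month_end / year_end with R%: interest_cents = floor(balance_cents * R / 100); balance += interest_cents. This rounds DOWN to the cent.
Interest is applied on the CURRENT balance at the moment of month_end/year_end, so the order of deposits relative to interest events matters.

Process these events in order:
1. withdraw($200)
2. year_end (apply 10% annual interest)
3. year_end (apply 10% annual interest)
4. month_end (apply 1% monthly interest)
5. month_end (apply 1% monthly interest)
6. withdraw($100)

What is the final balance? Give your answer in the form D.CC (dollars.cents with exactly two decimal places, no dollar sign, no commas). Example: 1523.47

After 1 (withdraw($200)): balance=$300.00 total_interest=$0.00
After 2 (year_end (apply 10% annual interest)): balance=$330.00 total_interest=$30.00
After 3 (year_end (apply 10% annual interest)): balance=$363.00 total_interest=$63.00
After 4 (month_end (apply 1% monthly interest)): balance=$366.63 total_interest=$66.63
After 5 (month_end (apply 1% monthly interest)): balance=$370.29 total_interest=$70.29
After 6 (withdraw($100)): balance=$270.29 total_interest=$70.29

Answer: 270.29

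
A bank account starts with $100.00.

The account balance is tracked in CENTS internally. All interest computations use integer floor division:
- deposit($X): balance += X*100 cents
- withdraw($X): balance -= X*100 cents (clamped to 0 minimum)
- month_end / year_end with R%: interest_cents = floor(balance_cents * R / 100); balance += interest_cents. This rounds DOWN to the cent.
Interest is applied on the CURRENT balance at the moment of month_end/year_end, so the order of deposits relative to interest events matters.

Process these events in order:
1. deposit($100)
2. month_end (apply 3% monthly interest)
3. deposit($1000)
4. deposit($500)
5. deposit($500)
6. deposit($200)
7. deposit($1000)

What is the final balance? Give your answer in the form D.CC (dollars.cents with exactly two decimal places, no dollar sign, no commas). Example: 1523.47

After 1 (deposit($100)): balance=$200.00 total_interest=$0.00
After 2 (month_end (apply 3% monthly interest)): balance=$206.00 total_interest=$6.00
After 3 (deposit($1000)): balance=$1206.00 total_interest=$6.00
After 4 (deposit($500)): balance=$1706.00 total_interest=$6.00
After 5 (deposit($500)): balance=$2206.00 total_interest=$6.00
After 6 (deposit($200)): balance=$2406.00 total_interest=$6.00
After 7 (deposit($1000)): balance=$3406.00 total_interest=$6.00

Answer: 3406.00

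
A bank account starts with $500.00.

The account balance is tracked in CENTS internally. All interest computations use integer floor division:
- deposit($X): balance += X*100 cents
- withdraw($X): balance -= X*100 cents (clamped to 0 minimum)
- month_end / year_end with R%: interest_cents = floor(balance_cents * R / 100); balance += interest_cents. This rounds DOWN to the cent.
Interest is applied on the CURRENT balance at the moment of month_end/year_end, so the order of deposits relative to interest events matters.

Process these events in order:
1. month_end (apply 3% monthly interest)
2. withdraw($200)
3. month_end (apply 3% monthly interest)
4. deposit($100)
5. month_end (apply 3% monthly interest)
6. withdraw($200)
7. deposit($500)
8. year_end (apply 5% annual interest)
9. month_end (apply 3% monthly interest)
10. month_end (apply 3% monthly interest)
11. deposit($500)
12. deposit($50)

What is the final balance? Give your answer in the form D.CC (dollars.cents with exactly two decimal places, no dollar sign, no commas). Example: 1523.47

After 1 (month_end (apply 3% monthly interest)): balance=$515.00 total_interest=$15.00
After 2 (withdraw($200)): balance=$315.00 total_interest=$15.00
After 3 (month_end (apply 3% monthly interest)): balance=$324.45 total_interest=$24.45
After 4 (deposit($100)): balance=$424.45 total_interest=$24.45
After 5 (month_end (apply 3% monthly interest)): balance=$437.18 total_interest=$37.18
After 6 (withdraw($200)): balance=$237.18 total_interest=$37.18
After 7 (deposit($500)): balance=$737.18 total_interest=$37.18
After 8 (year_end (apply 5% annual interest)): balance=$774.03 total_interest=$74.03
After 9 (month_end (apply 3% monthly interest)): balance=$797.25 total_interest=$97.25
After 10 (month_end (apply 3% monthly interest)): balance=$821.16 total_interest=$121.16
After 11 (deposit($500)): balance=$1321.16 total_interest=$121.16
After 12 (deposit($50)): balance=$1371.16 total_interest=$121.16

Answer: 1371.16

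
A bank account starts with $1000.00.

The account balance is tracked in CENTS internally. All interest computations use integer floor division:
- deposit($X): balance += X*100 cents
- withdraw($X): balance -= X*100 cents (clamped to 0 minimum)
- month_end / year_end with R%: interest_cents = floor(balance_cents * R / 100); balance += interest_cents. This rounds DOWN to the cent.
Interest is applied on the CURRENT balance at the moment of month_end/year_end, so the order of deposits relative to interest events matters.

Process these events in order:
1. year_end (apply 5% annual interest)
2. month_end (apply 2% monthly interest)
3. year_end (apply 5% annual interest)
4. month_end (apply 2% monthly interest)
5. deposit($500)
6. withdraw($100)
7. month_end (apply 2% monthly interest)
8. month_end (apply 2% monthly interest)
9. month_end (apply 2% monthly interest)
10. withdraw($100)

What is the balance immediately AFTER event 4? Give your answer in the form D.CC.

After 1 (year_end (apply 5% annual interest)): balance=$1050.00 total_interest=$50.00
After 2 (month_end (apply 2% monthly interest)): balance=$1071.00 total_interest=$71.00
After 3 (year_end (apply 5% annual interest)): balance=$1124.55 total_interest=$124.55
After 4 (month_end (apply 2% monthly interest)): balance=$1147.04 total_interest=$147.04

Answer: 1147.04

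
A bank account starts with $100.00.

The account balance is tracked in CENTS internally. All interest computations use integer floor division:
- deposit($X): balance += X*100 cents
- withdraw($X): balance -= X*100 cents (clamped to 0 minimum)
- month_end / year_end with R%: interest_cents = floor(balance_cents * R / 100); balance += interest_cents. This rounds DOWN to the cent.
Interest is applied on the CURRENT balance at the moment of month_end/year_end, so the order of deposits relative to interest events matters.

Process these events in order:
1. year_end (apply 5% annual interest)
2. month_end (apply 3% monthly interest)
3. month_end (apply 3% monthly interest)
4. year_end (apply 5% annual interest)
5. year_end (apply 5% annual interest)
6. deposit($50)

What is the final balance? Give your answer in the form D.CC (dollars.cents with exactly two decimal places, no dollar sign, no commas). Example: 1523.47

After 1 (year_end (apply 5% annual interest)): balance=$105.00 total_interest=$5.00
After 2 (month_end (apply 3% monthly interest)): balance=$108.15 total_interest=$8.15
After 3 (month_end (apply 3% monthly interest)): balance=$111.39 total_interest=$11.39
After 4 (year_end (apply 5% annual interest)): balance=$116.95 total_interest=$16.95
After 5 (year_end (apply 5% annual interest)): balance=$122.79 total_interest=$22.79
After 6 (deposit($50)): balance=$172.79 total_interest=$22.79

Answer: 172.79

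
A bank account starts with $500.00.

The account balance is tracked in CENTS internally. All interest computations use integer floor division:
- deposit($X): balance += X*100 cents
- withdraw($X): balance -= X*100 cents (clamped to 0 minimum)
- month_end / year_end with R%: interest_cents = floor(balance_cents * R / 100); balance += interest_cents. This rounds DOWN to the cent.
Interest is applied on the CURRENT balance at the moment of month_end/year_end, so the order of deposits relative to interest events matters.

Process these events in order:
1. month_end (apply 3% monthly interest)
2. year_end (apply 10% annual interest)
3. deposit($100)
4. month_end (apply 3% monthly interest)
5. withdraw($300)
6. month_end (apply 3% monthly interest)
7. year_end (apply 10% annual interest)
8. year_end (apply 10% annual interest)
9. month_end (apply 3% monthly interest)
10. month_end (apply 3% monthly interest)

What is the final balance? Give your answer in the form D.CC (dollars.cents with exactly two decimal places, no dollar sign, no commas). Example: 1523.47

Answer: 510.98

Derivation:
After 1 (month_end (apply 3% monthly interest)): balance=$515.00 total_interest=$15.00
After 2 (year_end (apply 10% annual interest)): balance=$566.50 total_interest=$66.50
After 3 (deposit($100)): balance=$666.50 total_interest=$66.50
After 4 (month_end (apply 3% monthly interest)): balance=$686.49 total_interest=$86.49
After 5 (withdraw($300)): balance=$386.49 total_interest=$86.49
After 6 (month_end (apply 3% monthly interest)): balance=$398.08 total_interest=$98.08
After 7 (year_end (apply 10% annual interest)): balance=$437.88 total_interest=$137.88
After 8 (year_end (apply 10% annual interest)): balance=$481.66 total_interest=$181.66
After 9 (month_end (apply 3% monthly interest)): balance=$496.10 total_interest=$196.10
After 10 (month_end (apply 3% monthly interest)): balance=$510.98 total_interest=$210.98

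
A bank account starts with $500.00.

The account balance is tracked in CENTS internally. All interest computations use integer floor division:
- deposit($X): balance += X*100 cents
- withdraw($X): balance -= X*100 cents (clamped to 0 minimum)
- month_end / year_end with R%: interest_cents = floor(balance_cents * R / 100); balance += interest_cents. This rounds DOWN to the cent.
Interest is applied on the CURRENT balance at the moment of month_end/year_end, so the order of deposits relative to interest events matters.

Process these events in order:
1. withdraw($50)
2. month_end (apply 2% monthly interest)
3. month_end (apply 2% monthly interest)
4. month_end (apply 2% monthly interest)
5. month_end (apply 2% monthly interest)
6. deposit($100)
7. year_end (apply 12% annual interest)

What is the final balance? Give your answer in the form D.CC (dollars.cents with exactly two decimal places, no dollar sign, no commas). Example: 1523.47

Answer: 657.54

Derivation:
After 1 (withdraw($50)): balance=$450.00 total_interest=$0.00
After 2 (month_end (apply 2% monthly interest)): balance=$459.00 total_interest=$9.00
After 3 (month_end (apply 2% monthly interest)): balance=$468.18 total_interest=$18.18
After 4 (month_end (apply 2% monthly interest)): balance=$477.54 total_interest=$27.54
After 5 (month_end (apply 2% monthly interest)): balance=$487.09 total_interest=$37.09
After 6 (deposit($100)): balance=$587.09 total_interest=$37.09
After 7 (year_end (apply 12% annual interest)): balance=$657.54 total_interest=$107.54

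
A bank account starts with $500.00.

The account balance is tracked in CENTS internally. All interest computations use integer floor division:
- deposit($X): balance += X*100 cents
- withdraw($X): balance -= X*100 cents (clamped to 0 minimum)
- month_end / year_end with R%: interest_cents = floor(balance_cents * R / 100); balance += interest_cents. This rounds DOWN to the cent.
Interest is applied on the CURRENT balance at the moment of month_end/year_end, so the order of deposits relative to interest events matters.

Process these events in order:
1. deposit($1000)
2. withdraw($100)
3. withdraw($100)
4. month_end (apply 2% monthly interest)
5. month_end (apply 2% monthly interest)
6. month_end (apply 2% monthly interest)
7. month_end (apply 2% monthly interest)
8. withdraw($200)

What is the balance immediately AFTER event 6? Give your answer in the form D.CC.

Answer: 1379.57

Derivation:
After 1 (deposit($1000)): balance=$1500.00 total_interest=$0.00
After 2 (withdraw($100)): balance=$1400.00 total_interest=$0.00
After 3 (withdraw($100)): balance=$1300.00 total_interest=$0.00
After 4 (month_end (apply 2% monthly interest)): balance=$1326.00 total_interest=$26.00
After 5 (month_end (apply 2% monthly interest)): balance=$1352.52 total_interest=$52.52
After 6 (month_end (apply 2% monthly interest)): balance=$1379.57 total_interest=$79.57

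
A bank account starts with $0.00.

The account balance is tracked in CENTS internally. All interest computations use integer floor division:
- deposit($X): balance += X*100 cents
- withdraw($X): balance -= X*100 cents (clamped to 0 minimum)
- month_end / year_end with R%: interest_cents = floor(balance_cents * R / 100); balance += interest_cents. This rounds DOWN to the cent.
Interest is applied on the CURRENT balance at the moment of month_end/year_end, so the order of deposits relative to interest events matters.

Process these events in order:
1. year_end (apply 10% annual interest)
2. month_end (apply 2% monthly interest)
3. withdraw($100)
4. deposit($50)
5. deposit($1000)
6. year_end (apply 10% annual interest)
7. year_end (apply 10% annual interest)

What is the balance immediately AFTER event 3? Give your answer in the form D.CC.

Answer: 0.00

Derivation:
After 1 (year_end (apply 10% annual interest)): balance=$0.00 total_interest=$0.00
After 2 (month_end (apply 2% monthly interest)): balance=$0.00 total_interest=$0.00
After 3 (withdraw($100)): balance=$0.00 total_interest=$0.00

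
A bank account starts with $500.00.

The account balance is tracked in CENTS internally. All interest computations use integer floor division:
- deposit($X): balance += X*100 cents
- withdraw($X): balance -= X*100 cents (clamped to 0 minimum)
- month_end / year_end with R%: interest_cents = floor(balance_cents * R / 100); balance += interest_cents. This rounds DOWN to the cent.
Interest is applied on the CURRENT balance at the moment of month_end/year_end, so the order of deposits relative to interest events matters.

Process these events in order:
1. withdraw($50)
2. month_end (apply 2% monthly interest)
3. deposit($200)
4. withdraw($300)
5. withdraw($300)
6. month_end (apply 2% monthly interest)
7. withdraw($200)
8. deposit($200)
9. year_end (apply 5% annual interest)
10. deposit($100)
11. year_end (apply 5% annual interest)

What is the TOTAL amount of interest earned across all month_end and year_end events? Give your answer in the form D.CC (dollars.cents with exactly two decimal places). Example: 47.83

After 1 (withdraw($50)): balance=$450.00 total_interest=$0.00
After 2 (month_end (apply 2% monthly interest)): balance=$459.00 total_interest=$9.00
After 3 (deposit($200)): balance=$659.00 total_interest=$9.00
After 4 (withdraw($300)): balance=$359.00 total_interest=$9.00
After 5 (withdraw($300)): balance=$59.00 total_interest=$9.00
After 6 (month_end (apply 2% monthly interest)): balance=$60.18 total_interest=$10.18
After 7 (withdraw($200)): balance=$0.00 total_interest=$10.18
After 8 (deposit($200)): balance=$200.00 total_interest=$10.18
After 9 (year_end (apply 5% annual interest)): balance=$210.00 total_interest=$20.18
After 10 (deposit($100)): balance=$310.00 total_interest=$20.18
After 11 (year_end (apply 5% annual interest)): balance=$325.50 total_interest=$35.68

Answer: 35.68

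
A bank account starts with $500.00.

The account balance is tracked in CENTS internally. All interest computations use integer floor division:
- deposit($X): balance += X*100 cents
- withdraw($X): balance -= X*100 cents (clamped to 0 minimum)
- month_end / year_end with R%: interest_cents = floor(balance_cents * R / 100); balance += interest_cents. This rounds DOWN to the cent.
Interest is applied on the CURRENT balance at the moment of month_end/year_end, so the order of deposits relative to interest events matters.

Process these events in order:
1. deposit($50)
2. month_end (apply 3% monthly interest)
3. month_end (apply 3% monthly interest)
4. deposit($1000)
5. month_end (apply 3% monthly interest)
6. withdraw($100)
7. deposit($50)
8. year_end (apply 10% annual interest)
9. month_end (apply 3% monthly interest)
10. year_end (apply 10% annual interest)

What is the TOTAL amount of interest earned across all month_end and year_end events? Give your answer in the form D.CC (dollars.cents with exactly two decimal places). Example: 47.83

Answer: 470.37

Derivation:
After 1 (deposit($50)): balance=$550.00 total_interest=$0.00
After 2 (month_end (apply 3% monthly interest)): balance=$566.50 total_interest=$16.50
After 3 (month_end (apply 3% monthly interest)): balance=$583.49 total_interest=$33.49
After 4 (deposit($1000)): balance=$1583.49 total_interest=$33.49
After 5 (month_end (apply 3% monthly interest)): balance=$1630.99 total_interest=$80.99
After 6 (withdraw($100)): balance=$1530.99 total_interest=$80.99
After 7 (deposit($50)): balance=$1580.99 total_interest=$80.99
After 8 (year_end (apply 10% annual interest)): balance=$1739.08 total_interest=$239.08
After 9 (month_end (apply 3% monthly interest)): balance=$1791.25 total_interest=$291.25
After 10 (year_end (apply 10% annual interest)): balance=$1970.37 total_interest=$470.37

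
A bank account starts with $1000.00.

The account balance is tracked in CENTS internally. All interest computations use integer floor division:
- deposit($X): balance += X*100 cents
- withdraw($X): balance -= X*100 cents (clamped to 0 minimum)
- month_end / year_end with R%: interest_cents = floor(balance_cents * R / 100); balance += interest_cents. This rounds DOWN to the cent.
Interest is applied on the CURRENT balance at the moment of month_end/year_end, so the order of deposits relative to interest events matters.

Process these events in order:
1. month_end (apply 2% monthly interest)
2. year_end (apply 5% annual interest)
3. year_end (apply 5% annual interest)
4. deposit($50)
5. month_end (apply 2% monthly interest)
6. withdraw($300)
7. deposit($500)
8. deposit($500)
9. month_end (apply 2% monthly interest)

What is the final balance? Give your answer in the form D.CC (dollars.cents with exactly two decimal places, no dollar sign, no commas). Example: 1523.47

After 1 (month_end (apply 2% monthly interest)): balance=$1020.00 total_interest=$20.00
After 2 (year_end (apply 5% annual interest)): balance=$1071.00 total_interest=$71.00
After 3 (year_end (apply 5% annual interest)): balance=$1124.55 total_interest=$124.55
After 4 (deposit($50)): balance=$1174.55 total_interest=$124.55
After 5 (month_end (apply 2% monthly interest)): balance=$1198.04 total_interest=$148.04
After 6 (withdraw($300)): balance=$898.04 total_interest=$148.04
After 7 (deposit($500)): balance=$1398.04 total_interest=$148.04
After 8 (deposit($500)): balance=$1898.04 total_interest=$148.04
After 9 (month_end (apply 2% monthly interest)): balance=$1936.00 total_interest=$186.00

Answer: 1936.00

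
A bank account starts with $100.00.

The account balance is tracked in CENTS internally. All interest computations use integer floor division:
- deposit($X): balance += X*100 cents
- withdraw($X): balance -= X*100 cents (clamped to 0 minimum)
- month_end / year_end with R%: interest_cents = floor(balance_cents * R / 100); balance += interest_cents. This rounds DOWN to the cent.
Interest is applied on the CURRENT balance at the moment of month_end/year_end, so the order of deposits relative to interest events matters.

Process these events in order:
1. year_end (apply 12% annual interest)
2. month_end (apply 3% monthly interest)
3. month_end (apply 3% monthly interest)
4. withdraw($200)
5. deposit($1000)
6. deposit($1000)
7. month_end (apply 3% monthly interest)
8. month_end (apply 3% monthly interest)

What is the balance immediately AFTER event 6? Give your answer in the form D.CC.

Answer: 2000.00

Derivation:
After 1 (year_end (apply 12% annual interest)): balance=$112.00 total_interest=$12.00
After 2 (month_end (apply 3% monthly interest)): balance=$115.36 total_interest=$15.36
After 3 (month_end (apply 3% monthly interest)): balance=$118.82 total_interest=$18.82
After 4 (withdraw($200)): balance=$0.00 total_interest=$18.82
After 5 (deposit($1000)): balance=$1000.00 total_interest=$18.82
After 6 (deposit($1000)): balance=$2000.00 total_interest=$18.82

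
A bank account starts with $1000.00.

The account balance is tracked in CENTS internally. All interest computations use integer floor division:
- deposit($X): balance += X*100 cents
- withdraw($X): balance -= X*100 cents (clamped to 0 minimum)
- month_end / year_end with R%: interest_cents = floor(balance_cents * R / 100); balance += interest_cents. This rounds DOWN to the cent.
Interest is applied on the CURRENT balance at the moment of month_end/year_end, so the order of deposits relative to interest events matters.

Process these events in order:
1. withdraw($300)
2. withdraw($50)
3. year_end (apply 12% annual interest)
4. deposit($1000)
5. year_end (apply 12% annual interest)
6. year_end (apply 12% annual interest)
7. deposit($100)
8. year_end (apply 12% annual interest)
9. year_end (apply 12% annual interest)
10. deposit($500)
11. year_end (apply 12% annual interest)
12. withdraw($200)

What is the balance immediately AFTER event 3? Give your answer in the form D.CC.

Answer: 728.00

Derivation:
After 1 (withdraw($300)): balance=$700.00 total_interest=$0.00
After 2 (withdraw($50)): balance=$650.00 total_interest=$0.00
After 3 (year_end (apply 12% annual interest)): balance=$728.00 total_interest=$78.00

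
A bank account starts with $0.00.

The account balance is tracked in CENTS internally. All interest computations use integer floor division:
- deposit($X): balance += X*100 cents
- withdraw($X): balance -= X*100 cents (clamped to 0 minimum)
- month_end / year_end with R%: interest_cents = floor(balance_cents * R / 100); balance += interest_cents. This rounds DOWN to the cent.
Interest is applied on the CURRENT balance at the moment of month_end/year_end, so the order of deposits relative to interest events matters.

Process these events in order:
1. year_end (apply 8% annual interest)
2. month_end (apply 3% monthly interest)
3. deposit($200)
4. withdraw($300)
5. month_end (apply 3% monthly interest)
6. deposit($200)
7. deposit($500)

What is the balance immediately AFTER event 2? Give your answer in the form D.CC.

Answer: 0.00

Derivation:
After 1 (year_end (apply 8% annual interest)): balance=$0.00 total_interest=$0.00
After 2 (month_end (apply 3% monthly interest)): balance=$0.00 total_interest=$0.00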